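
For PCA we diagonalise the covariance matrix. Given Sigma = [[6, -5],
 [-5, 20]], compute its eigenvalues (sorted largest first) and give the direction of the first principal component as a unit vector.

Step 1 — characteristic polynomial of 2×2 Sigma:
  det(Sigma - λI) = λ² - trace · λ + det = 0.
  trace = 6 + 20 = 26, det = 6·20 - (-5)² = 95.
Step 2 — discriminant:
  Δ = trace² - 4·det = 676 - 380 = 296.
Step 3 — eigenvalues:
  λ = (trace ± √Δ)/2 = (26 ± 17.2047)/2,
  λ_1 = 21.6023,  λ_2 = 4.3977.

Step 4 — unit eigenvector for λ_1: solve (Sigma - λ_1 I)v = 0. First row:
  (6 - 21.6023)·v_x + (-5)·v_y = 0, i.e. (-15.6023)·v_x + (-5)·v_y = 0,
  so v ∝ (b, λ_1 - a) = (-5, 15.6023); multiply by -1 so the first entry is positive: u = (5, -15.6023).
  ||u|| = √((5)² + (-15.6023)²) = √(268.4326) ≈ 16.3839,
  v_1 = u/||u|| ≈ (0.3052, -0.9523) (||v_1|| = 1).

λ_1 = 21.6023,  λ_2 = 4.3977;  v_1 ≈ (0.3052, -0.9523)


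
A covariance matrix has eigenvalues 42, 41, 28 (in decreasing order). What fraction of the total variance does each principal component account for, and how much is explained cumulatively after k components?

Step 1 — total variance = trace(Sigma) = Σ λ_i = 42 + 41 + 28 = 111.

Step 2 — fraction explained by component i = λ_i / Σ λ:
  PC1: 42/111 = 0.3784
  PC2: 41/111 = 0.3694
  PC3: 28/111 = 0.2523

Step 3 — cumulative fraction after k components = (λ_1 + ... + λ_k) / Σ λ:
  k = 1: 42/111 = 0.3784
  k = 2: (42 + 41)/111 = 83/111 = 0.7477
  k = 3: (42 + 41 + 28)/111 = 111/111 = 1

Summary (fraction, with percent):

explained: PC1 0.3784 (37.84%), PC2 0.3694 (36.94%), PC3 0.2523 (25.23%);  cumulative: 0.3784, 0.7477, 1


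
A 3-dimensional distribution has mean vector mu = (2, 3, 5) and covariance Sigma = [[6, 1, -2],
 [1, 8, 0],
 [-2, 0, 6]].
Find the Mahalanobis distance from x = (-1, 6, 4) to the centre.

Step 1 — centre the observation: (x - mu) = (-3, 3, -1).

Step 2 — invert Sigma (cofactor / det for 3×3, or solve directly):
  Sigma^{-1} = [[0.192, -0.024, 0.064],
 [-0.024, 0.128, -0.008],
 [0.064, -0.008, 0.188]].

Step 3 — form the quadratic (x - mu)^T · Sigma^{-1} · (x - mu):
  Sigma^{-1} · (x - mu) = (-0.712, 0.464, -0.404).
  (x - mu)^T · [Sigma^{-1} · (x - mu)] = (-3)·(-0.712) + (3)·(0.464) + (-1)·(-0.404) = 3.932.

Step 4 — take square root: d = √(3.932) ≈ 1.9829.

d(x, mu) = √(3.932) ≈ 1.9829


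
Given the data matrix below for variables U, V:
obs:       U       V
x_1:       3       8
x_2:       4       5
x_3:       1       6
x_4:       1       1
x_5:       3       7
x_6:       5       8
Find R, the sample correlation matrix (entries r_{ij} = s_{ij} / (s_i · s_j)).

Step 1 — column means:
  mean(U) = (3 + 4 + 1 + 1 + 3 + 5) / 6 = 17/6 = 2.8333
  mean(V) = (8 + 5 + 6 + 1 + 7 + 8) / 6 = 35/6 = 5.8333

Step 2 — sample variances and covariances s[i,j] = (1/(n-1)) · Σ_k (x_{k,i} - mean_i) · (x_{k,j} - mean_j), with n-1 = 5:
  s[U,U] = ((0.1667)·(0.1667) + (1.1667)·(1.1667) + (-1.8333)·(-1.8333) + (-1.8333)·(-1.8333) + (0.1667)·(0.1667) + (2.1667)·(2.1667)) / 5 = 12.8333/5 = 2.5667
  s[U,V] = ((0.1667)·(2.1667) + (1.1667)·(-0.8333) + (-1.8333)·(0.1667) + (-1.8333)·(-4.8333) + (0.1667)·(1.1667) + (2.1667)·(2.1667)) / 5 = 12.8333/5 = 2.5667
  s[V,V] = ((2.1667)·(2.1667) + (-0.8333)·(-0.8333) + (0.1667)·(0.1667) + (-4.8333)·(-4.8333) + (1.1667)·(1.1667) + (2.1667)·(2.1667)) / 5 = 34.8333/5 = 6.9667
  Sample standard deviations s_i = √(s[i,i]):
  s(U) = √(2.5667) = 1.6021
  s(V) = √(6.9667) = 2.6394

Step 3 — r_{ij} = s_{ij} / (s_i · s_j):
  r[U,U] = 1 (diagonal).
  r[U,V] = 2.5667 / (1.6021 · 2.6394) = 2.5667 / 4.2286 = 0.607
  r[V,V] = 1 (diagonal).

R is symmetric with unit diagonal. Assembling:

R = [[1, 0.607],
 [0.607, 1]]


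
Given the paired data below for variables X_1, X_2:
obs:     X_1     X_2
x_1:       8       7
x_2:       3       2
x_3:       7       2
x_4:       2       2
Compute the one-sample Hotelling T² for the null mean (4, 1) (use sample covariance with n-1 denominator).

Step 1 — sample mean vector:
  mean(X_1) = (8 + 3 + 7 + 2) / 4 = 20/4 = 5
  mean(X_2) = (7 + 2 + 2 + 2) / 4 = 13/4 = 3.25
  x̄ = (5, 3.25),  deviation x̄ - mu_0 = (5, 3.25) - (4, 1) = (1, 2.25).

Step 2 — sample covariance matrix, S[i,j] = (1/(n-1)) · Σ_k (x_{k,i} - mean_i) · (x_{k,j} - mean_j), divisor n-1 = 3:
  S[X_1,X_1] = ((3)·(3) + (-2)·(-2) + (2)·(2) + (-3)·(-3)) / 3 = 26/3 = 8.6667
  S[X_1,X_2] = ((3)·(3.75) + (-2)·(-1.25) + (2)·(-1.25) + (-3)·(-1.25)) / 3 = 15/3 = 5
  S[X_2,X_2] = ((3.75)·(3.75) + (-1.25)·(-1.25) + (-1.25)·(-1.25) + (-1.25)·(-1.25)) / 3 = 18.75/3 = 6.25
  S = [[8.6667, 5],
 [5, 6.25]].

Step 3 — invert S. det(S) = 8.6667·6.25 - (5)² = 29.1667.
  S^{-1} = (1/det) · [[d, -b], [-b, a]] = [[0.2143, -0.1714],
 [-0.1714, 0.2971]].

Step 4 — quadratic form (x̄ - mu_0)^T · S^{-1} · (x̄ - mu_0):
  S^{-1} · (x̄ - mu_0) = (-0.1714, 0.4971),
  (x̄ - mu_0)^T · [...] = (1)·(-0.1714) + (2.25)·(0.4971) = 0.9471.

Step 5 — scale by n: T² = 4 · 0.9471 = 3.7886.

T² ≈ 3.7886


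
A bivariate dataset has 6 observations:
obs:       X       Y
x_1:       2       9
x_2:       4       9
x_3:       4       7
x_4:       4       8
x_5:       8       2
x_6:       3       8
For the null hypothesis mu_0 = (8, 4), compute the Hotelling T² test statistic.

Step 1 — sample mean vector:
  mean(X) = (2 + 4 + 4 + 4 + 8 + 3) / 6 = 25/6 = 4.1667
  mean(Y) = (9 + 9 + 7 + 8 + 2 + 8) / 6 = 43/6 = 7.1667
  x̄ = (4.1667, 7.1667),  deviation x̄ - mu_0 = (4.1667, 7.1667) - (8, 4) = (-3.8333, 3.1667).

Step 2 — sample covariance matrix, S[i,j] = (1/(n-1)) · Σ_k (x_{k,i} - mean_i) · (x_{k,j} - mean_j), divisor n-1 = 5:
  S[X,X] = ((-2.1667)·(-2.1667) + (-0.1667)·(-0.1667) + (-0.1667)·(-0.1667) + (-0.1667)·(-0.1667) + (3.8333)·(3.8333) + (-1.1667)·(-1.1667)) / 5 = 20.8333/5 = 4.1667
  S[X,Y] = ((-2.1667)·(1.8333) + (-0.1667)·(1.8333) + (-0.1667)·(-0.1667) + (-0.1667)·(0.8333) + (3.8333)·(-5.1667) + (-1.1667)·(0.8333)) / 5 = -25.1667/5 = -5.0333
  S[Y,Y] = ((1.8333)·(1.8333) + (1.8333)·(1.8333) + (-0.1667)·(-0.1667) + (0.8333)·(0.8333) + (-5.1667)·(-5.1667) + (0.8333)·(0.8333)) / 5 = 34.8333/5 = 6.9667
  S = [[4.1667, -5.0333],
 [-5.0333, 6.9667]].

Step 3 — invert S. det(S) = 4.1667·6.9667 - (-5.0333)² = 3.6933.
  S^{-1} = (1/det) · [[d, -b], [-b, a]] = [[1.8863, 1.3628],
 [1.3628, 1.1282]].

Step 4 — quadratic form (x̄ - mu_0)^T · S^{-1} · (x̄ - mu_0):
  S^{-1} · (x̄ - mu_0) = (-2.9152, -1.6516),
  (x̄ - mu_0)^T · [...] = (-3.8333)·(-2.9152) + (3.1667)·(-1.6516) = 5.9446.

Step 5 — scale by n: T² = 6 · 5.9446 = 35.6679.

T² ≈ 35.6679


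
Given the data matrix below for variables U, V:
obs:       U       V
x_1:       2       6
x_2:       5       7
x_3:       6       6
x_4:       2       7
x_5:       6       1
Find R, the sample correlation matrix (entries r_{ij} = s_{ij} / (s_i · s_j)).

Step 1 — column means:
  mean(U) = (2 + 5 + 6 + 2 + 6) / 5 = 21/5 = 4.2
  mean(V) = (6 + 7 + 6 + 7 + 1) / 5 = 27/5 = 5.4

Step 2 — sample variances and covariances s[i,j] = (1/(n-1)) · Σ_k (x_{k,i} - mean_i) · (x_{k,j} - mean_j), with n-1 = 4:
  s[U,U] = ((-2.2)·(-2.2) + (0.8)·(0.8) + (1.8)·(1.8) + (-2.2)·(-2.2) + (1.8)·(1.8)) / 4 = 16.8/4 = 4.2
  s[U,V] = ((-2.2)·(0.6) + (0.8)·(1.6) + (1.8)·(0.6) + (-2.2)·(1.6) + (1.8)·(-4.4)) / 4 = -10.4/4 = -2.6
  s[V,V] = ((0.6)·(0.6) + (1.6)·(1.6) + (0.6)·(0.6) + (1.6)·(1.6) + (-4.4)·(-4.4)) / 4 = 25.2/4 = 6.3
  Sample standard deviations s_i = √(s[i,i]):
  s(U) = √(4.2) = 2.0494
  s(V) = √(6.3) = 2.51

Step 3 — r_{ij} = s_{ij} / (s_i · s_j):
  r[U,U] = 1 (diagonal).
  r[U,V] = -2.6 / (2.0494 · 2.51) = -2.6 / 5.1439 = -0.5055
  r[V,V] = 1 (diagonal).

R is symmetric with unit diagonal. Assembling:

R = [[1, -0.5055],
 [-0.5055, 1]]


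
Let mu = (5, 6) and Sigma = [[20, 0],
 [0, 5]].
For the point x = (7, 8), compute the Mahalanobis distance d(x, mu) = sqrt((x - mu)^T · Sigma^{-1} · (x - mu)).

Step 1 — centre the observation: (x - mu) = (2, 2).

Step 2 — invert Sigma. det(Sigma) = 20·5 - (0)² = 100.
  Sigma^{-1} = (1/det) · [[d, -b], [-b, a]] = [[0.05, 0],
 [0, 0.2]].

Step 3 — form the quadratic (x - mu)^T · Sigma^{-1} · (x - mu):
  Sigma^{-1} · (x - mu) = (0.1, 0.4).
  (x - mu)^T · [Sigma^{-1} · (x - mu)] = (2)·(0.1) + (2)·(0.4) = 1.

Step 4 — take square root: d = √(1) ≈ 1.

d(x, mu) = √(1) ≈ 1


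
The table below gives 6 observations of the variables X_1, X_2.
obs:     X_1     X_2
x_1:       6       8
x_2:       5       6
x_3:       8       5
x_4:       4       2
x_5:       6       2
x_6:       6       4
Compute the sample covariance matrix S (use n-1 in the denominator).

Step 1 — column means:
  mean(X_1) = (6 + 5 + 8 + 4 + 6 + 6) / 6 = 35/6 = 5.8333
  mean(X_2) = (8 + 6 + 5 + 2 + 2 + 4) / 6 = 27/6 = 4.5

Step 2 — sample covariance S[i,j] = (1/(n-1)) · Σ_k (x_{k,i} - mean_i) · (x_{k,j} - mean_j), with n-1 = 5.
  S[X_1,X_1] = ((0.1667)·(0.1667) + (-0.8333)·(-0.8333) + (2.1667)·(2.1667) + (-1.8333)·(-1.8333) + (0.1667)·(0.1667) + (0.1667)·(0.1667)) / 5 = 8.8333/5 = 1.7667
  S[X_1,X_2] = ((0.1667)·(3.5) + (-0.8333)·(1.5) + (2.1667)·(0.5) + (-1.8333)·(-2.5) + (0.1667)·(-2.5) + (0.1667)·(-0.5)) / 5 = 4.5/5 = 0.9
  S[X_2,X_2] = ((3.5)·(3.5) + (1.5)·(1.5) + (0.5)·(0.5) + (-2.5)·(-2.5) + (-2.5)·(-2.5) + (-0.5)·(-0.5)) / 5 = 27.5/5 = 5.5

S is symmetric (S[j,i] = S[i,j]). Assembling:

S = [[1.7667, 0.9],
 [0.9, 5.5]]


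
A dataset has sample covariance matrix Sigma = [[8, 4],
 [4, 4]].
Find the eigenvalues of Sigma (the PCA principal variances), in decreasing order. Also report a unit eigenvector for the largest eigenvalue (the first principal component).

Step 1 — characteristic polynomial of 2×2 Sigma:
  det(Sigma - λI) = λ² - trace · λ + det = 0.
  trace = 8 + 4 = 12, det = 8·4 - (4)² = 16.
Step 2 — discriminant:
  Δ = trace² - 4·det = 144 - 64 = 80.
Step 3 — eigenvalues:
  λ = (trace ± √Δ)/2 = (12 ± 8.9443)/2,
  λ_1 = 10.4721,  λ_2 = 1.5279.

Step 4 — unit eigenvector for λ_1: solve (Sigma - λ_1 I)v = 0. First row:
  (8 - 10.4721)·v_x + (4)·v_y = 0, i.e. (-2.4721)·v_x + (4)·v_y = 0,
  so v ∝ (b, λ_1 - a) = (4, 2.4721) = u.
  ||u|| = √((4)² + (2.4721)²) = √(22.1115) ≈ 4.7023,
  v_1 = u/||u|| ≈ (0.8507, 0.5257) (||v_1|| = 1).

λ_1 = 10.4721,  λ_2 = 1.5279;  v_1 ≈ (0.8507, 0.5257)


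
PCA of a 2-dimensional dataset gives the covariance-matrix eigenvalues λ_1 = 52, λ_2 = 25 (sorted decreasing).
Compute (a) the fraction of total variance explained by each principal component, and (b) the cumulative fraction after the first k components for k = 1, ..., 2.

Step 1 — total variance = trace(Sigma) = Σ λ_i = 52 + 25 = 77.

Step 2 — fraction explained by component i = λ_i / Σ λ:
  PC1: 52/77 = 0.6753
  PC2: 25/77 = 0.3247

Step 3 — cumulative fraction after k components = (λ_1 + ... + λ_k) / Σ λ:
  k = 1: 52/77 = 0.6753
  k = 2: (52 + 25)/77 = 77/77 = 1

Summary (fraction, with percent):

explained: PC1 0.6753 (67.53%), PC2 0.3247 (32.47%);  cumulative: 0.6753, 1


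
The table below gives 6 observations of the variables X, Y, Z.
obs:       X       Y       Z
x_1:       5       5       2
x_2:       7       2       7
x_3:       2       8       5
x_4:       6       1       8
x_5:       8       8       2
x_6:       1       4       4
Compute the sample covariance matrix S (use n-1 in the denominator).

Step 1 — column means:
  mean(X) = (5 + 7 + 2 + 6 + 8 + 1) / 6 = 29/6 = 4.8333
  mean(Y) = (5 + 2 + 8 + 1 + 8 + 4) / 6 = 28/6 = 4.6667
  mean(Z) = (2 + 7 + 5 + 8 + 2 + 4) / 6 = 28/6 = 4.6667

Step 2 — sample covariance S[i,j] = (1/(n-1)) · Σ_k (x_{k,i} - mean_i) · (x_{k,j} - mean_j), with n-1 = 5.
  S[X,X] = ((0.1667)·(0.1667) + (2.1667)·(2.1667) + (-2.8333)·(-2.8333) + (1.1667)·(1.1667) + (3.1667)·(3.1667) + (-3.8333)·(-3.8333)) / 5 = 38.8333/5 = 7.7667
  S[X,Y] = ((0.1667)·(0.3333) + (2.1667)·(-2.6667) + (-2.8333)·(3.3333) + (1.1667)·(-3.6667) + (3.1667)·(3.3333) + (-3.8333)·(-0.6667)) / 5 = -6.3333/5 = -1.2667
  S[X,Z] = ((0.1667)·(-2.6667) + (2.1667)·(2.3333) + (-2.8333)·(0.3333) + (1.1667)·(3.3333) + (3.1667)·(-2.6667) + (-3.8333)·(-0.6667)) / 5 = 1.6667/5 = 0.3333
  S[Y,Y] = ((0.3333)·(0.3333) + (-2.6667)·(-2.6667) + (3.3333)·(3.3333) + (-3.6667)·(-3.6667) + (3.3333)·(3.3333) + (-0.6667)·(-0.6667)) / 5 = 43.3333/5 = 8.6667
  S[Y,Z] = ((0.3333)·(-2.6667) + (-2.6667)·(2.3333) + (3.3333)·(0.3333) + (-3.6667)·(3.3333) + (3.3333)·(-2.6667) + (-0.6667)·(-0.6667)) / 5 = -26.6667/5 = -5.3333
  S[Z,Z] = ((-2.6667)·(-2.6667) + (2.3333)·(2.3333) + (0.3333)·(0.3333) + (3.3333)·(3.3333) + (-2.6667)·(-2.6667) + (-0.6667)·(-0.6667)) / 5 = 31.3333/5 = 6.2667

S is symmetric (S[j,i] = S[i,j]). Assembling:

S = [[7.7667, -1.2667, 0.3333],
 [-1.2667, 8.6667, -5.3333],
 [0.3333, -5.3333, 6.2667]]


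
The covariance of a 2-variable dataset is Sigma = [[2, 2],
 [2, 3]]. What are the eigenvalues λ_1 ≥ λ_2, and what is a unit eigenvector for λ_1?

Step 1 — characteristic polynomial of 2×2 Sigma:
  det(Sigma - λI) = λ² - trace · λ + det = 0.
  trace = 2 + 3 = 5, det = 2·3 - (2)² = 2.
Step 2 — discriminant:
  Δ = trace² - 4·det = 25 - 8 = 17.
Step 3 — eigenvalues:
  λ = (trace ± √Δ)/2 = (5 ± 4.1231)/2,
  λ_1 = 4.5616,  λ_2 = 0.4384.

Step 4 — unit eigenvector for λ_1: solve (Sigma - λ_1 I)v = 0. First row:
  (2 - 4.5616)·v_x + (2)·v_y = 0, i.e. (-2.5616)·v_x + (2)·v_y = 0,
  so v ∝ (b, λ_1 - a) = (2, 2.5616) = u.
  ||u|| = √((2)² + (2.5616)²) = √(10.5616) ≈ 3.2499,
  v_1 = u/||u|| ≈ (0.6154, 0.7882) (||v_1|| = 1).

λ_1 = 4.5616,  λ_2 = 0.4384;  v_1 ≈ (0.6154, 0.7882)


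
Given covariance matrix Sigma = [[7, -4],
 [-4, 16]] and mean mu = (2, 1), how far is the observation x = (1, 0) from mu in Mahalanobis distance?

Step 1 — centre the observation: (x - mu) = (-1, -1).

Step 2 — invert Sigma. det(Sigma) = 7·16 - (-4)² = 96.
  Sigma^{-1} = (1/det) · [[d, -b], [-b, a]] = [[0.1667, 0.0417],
 [0.0417, 0.0729]].

Step 3 — form the quadratic (x - mu)^T · Sigma^{-1} · (x - mu):
  Sigma^{-1} · (x - mu) = (-0.2083, -0.1146).
  (x - mu)^T · [Sigma^{-1} · (x - mu)] = (-1)·(-0.2083) + (-1)·(-0.1146) = 0.3229.

Step 4 — take square root: d = √(0.3229) ≈ 0.5683.

d(x, mu) = √(0.3229) ≈ 0.5683


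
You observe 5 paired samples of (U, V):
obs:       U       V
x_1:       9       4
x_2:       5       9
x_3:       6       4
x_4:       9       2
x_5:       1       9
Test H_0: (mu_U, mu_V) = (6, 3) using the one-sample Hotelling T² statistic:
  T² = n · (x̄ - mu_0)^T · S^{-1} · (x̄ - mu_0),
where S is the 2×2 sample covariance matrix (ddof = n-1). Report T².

Step 1 — sample mean vector:
  mean(U) = (9 + 5 + 6 + 9 + 1) / 5 = 30/5 = 6
  mean(V) = (4 + 9 + 4 + 2 + 9) / 5 = 28/5 = 5.6
  x̄ = (6, 5.6),  deviation x̄ - mu_0 = (6, 5.6) - (6, 3) = (0, 2.6).

Step 2 — sample covariance matrix, S[i,j] = (1/(n-1)) · Σ_k (x_{k,i} - mean_i) · (x_{k,j} - mean_j), divisor n-1 = 4:
  S[U,U] = ((3)·(3) + (-1)·(-1) + (0)·(0) + (3)·(3) + (-5)·(-5)) / 4 = 44/4 = 11
  S[U,V] = ((3)·(-1.6) + (-1)·(3.4) + (0)·(-1.6) + (3)·(-3.6) + (-5)·(3.4)) / 4 = -36/4 = -9
  S[V,V] = ((-1.6)·(-1.6) + (3.4)·(3.4) + (-1.6)·(-1.6) + (-3.6)·(-3.6) + (3.4)·(3.4)) / 4 = 41.2/4 = 10.3
  S = [[11, -9],
 [-9, 10.3]].

Step 3 — invert S. det(S) = 11·10.3 - (-9)² = 32.3.
  S^{-1} = (1/det) · [[d, -b], [-b, a]] = [[0.3189, 0.2786],
 [0.2786, 0.3406]].

Step 4 — quadratic form (x̄ - mu_0)^T · S^{-1} · (x̄ - mu_0):
  S^{-1} · (x̄ - mu_0) = (0.7245, 0.8854),
  (x̄ - mu_0)^T · [...] = (0)·(0.7245) + (2.6)·(0.8854) = 2.3022.

Step 5 — scale by n: T² = 5 · 2.3022 = 11.5108.

T² ≈ 11.5108


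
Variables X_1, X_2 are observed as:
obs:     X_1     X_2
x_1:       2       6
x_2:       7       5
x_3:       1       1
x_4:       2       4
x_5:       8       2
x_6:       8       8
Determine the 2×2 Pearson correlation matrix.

Step 1 — column means:
  mean(X_1) = (2 + 7 + 1 + 2 + 8 + 8) / 6 = 28/6 = 4.6667
  mean(X_2) = (6 + 5 + 1 + 4 + 2 + 8) / 6 = 26/6 = 4.3333

Step 2 — sample variances and covariances s[i,j] = (1/(n-1)) · Σ_k (x_{k,i} - mean_i) · (x_{k,j} - mean_j), with n-1 = 5:
  s[X_1,X_1] = ((-2.6667)·(-2.6667) + (2.3333)·(2.3333) + (-3.6667)·(-3.6667) + (-2.6667)·(-2.6667) + (3.3333)·(3.3333) + (3.3333)·(3.3333)) / 5 = 55.3333/5 = 11.0667
  s[X_1,X_2] = ((-2.6667)·(1.6667) + (2.3333)·(0.6667) + (-3.6667)·(-3.3333) + (-2.6667)·(-0.3333) + (3.3333)·(-2.3333) + (3.3333)·(3.6667)) / 5 = 14.6667/5 = 2.9333
  s[X_2,X_2] = ((1.6667)·(1.6667) + (0.6667)·(0.6667) + (-3.3333)·(-3.3333) + (-0.3333)·(-0.3333) + (-2.3333)·(-2.3333) + (3.6667)·(3.6667)) / 5 = 33.3333/5 = 6.6667
  Sample standard deviations s_i = √(s[i,i]):
  s(X_1) = √(11.0667) = 3.3267
  s(X_2) = √(6.6667) = 2.582

Step 3 — r_{ij} = s_{ij} / (s_i · s_j):
  r[X_1,X_1] = 1 (diagonal).
  r[X_1,X_2] = 2.9333 / (3.3267 · 2.582) = 2.9333 / 8.5894 = 0.3415
  r[X_2,X_2] = 1 (diagonal).

R is symmetric with unit diagonal. Assembling:

R = [[1, 0.3415],
 [0.3415, 1]]


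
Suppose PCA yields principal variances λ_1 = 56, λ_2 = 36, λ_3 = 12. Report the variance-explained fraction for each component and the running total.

Step 1 — total variance = trace(Sigma) = Σ λ_i = 56 + 36 + 12 = 104.

Step 2 — fraction explained by component i = λ_i / Σ λ:
  PC1: 56/104 = 0.5385
  PC2: 36/104 = 0.3462
  PC3: 12/104 = 0.1154

Step 3 — cumulative fraction after k components = (λ_1 + ... + λ_k) / Σ λ:
  k = 1: 56/104 = 0.5385
  k = 2: (56 + 36)/104 = 92/104 = 0.8846
  k = 3: (56 + 36 + 12)/104 = 104/104 = 1

Summary (fraction, with percent):

explained: PC1 0.5385 (53.85%), PC2 0.3462 (34.62%), PC3 0.1154 (11.54%);  cumulative: 0.5385, 0.8846, 1


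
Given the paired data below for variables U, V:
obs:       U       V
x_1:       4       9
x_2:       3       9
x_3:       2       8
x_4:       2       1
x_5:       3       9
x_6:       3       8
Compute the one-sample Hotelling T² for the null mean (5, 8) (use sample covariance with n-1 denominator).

Step 1 — sample mean vector:
  mean(U) = (4 + 3 + 2 + 2 + 3 + 3) / 6 = 17/6 = 2.8333
  mean(V) = (9 + 9 + 8 + 1 + 9 + 8) / 6 = 44/6 = 7.3333
  x̄ = (2.8333, 7.3333),  deviation x̄ - mu_0 = (2.8333, 7.3333) - (5, 8) = (-2.1667, -0.6667).

Step 2 — sample covariance matrix, S[i,j] = (1/(n-1)) · Σ_k (x_{k,i} - mean_i) · (x_{k,j} - mean_j), divisor n-1 = 5:
  S[U,U] = ((1.1667)·(1.1667) + (0.1667)·(0.1667) + (-0.8333)·(-0.8333) + (-0.8333)·(-0.8333) + (0.1667)·(0.1667) + (0.1667)·(0.1667)) / 5 = 2.8333/5 = 0.5667
  S[U,V] = ((1.1667)·(1.6667) + (0.1667)·(1.6667) + (-0.8333)·(0.6667) + (-0.8333)·(-6.3333) + (0.1667)·(1.6667) + (0.1667)·(0.6667)) / 5 = 7.3333/5 = 1.4667
  S[V,V] = ((1.6667)·(1.6667) + (1.6667)·(1.6667) + (0.6667)·(0.6667) + (-6.3333)·(-6.3333) + (1.6667)·(1.6667) + (0.6667)·(0.6667)) / 5 = 49.3333/5 = 9.8667
  S = [[0.5667, 1.4667],
 [1.4667, 9.8667]].

Step 3 — invert S. det(S) = 0.5667·9.8667 - (1.4667)² = 3.44.
  S^{-1} = (1/det) · [[d, -b], [-b, a]] = [[2.8682, -0.4264],
 [-0.4264, 0.1647]].

Step 4 — quadratic form (x̄ - mu_0)^T · S^{-1} · (x̄ - mu_0):
  S^{-1} · (x̄ - mu_0) = (-5.9302, 0.814),
  (x̄ - mu_0)^T · [...] = (-2.1667)·(-5.9302) + (-0.6667)·(0.814) = 12.3062.

Step 5 — scale by n: T² = 6 · 12.3062 = 73.8372.

T² ≈ 73.8372


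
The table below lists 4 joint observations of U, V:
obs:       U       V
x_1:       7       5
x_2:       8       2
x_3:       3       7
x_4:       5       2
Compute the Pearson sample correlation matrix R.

Step 1 — column means:
  mean(U) = (7 + 8 + 3 + 5) / 4 = 23/4 = 5.75
  mean(V) = (5 + 2 + 7 + 2) / 4 = 16/4 = 4

Step 2 — sample variances and covariances s[i,j] = (1/(n-1)) · Σ_k (x_{k,i} - mean_i) · (x_{k,j} - mean_j), with n-1 = 3:
  s[U,U] = ((1.25)·(1.25) + (2.25)·(2.25) + (-2.75)·(-2.75) + (-0.75)·(-0.75)) / 3 = 14.75/3 = 4.9167
  s[U,V] = ((1.25)·(1) + (2.25)·(-2) + (-2.75)·(3) + (-0.75)·(-2)) / 3 = -10/3 = -3.3333
  s[V,V] = ((1)·(1) + (-2)·(-2) + (3)·(3) + (-2)·(-2)) / 3 = 18/3 = 6
  Sample standard deviations s_i = √(s[i,i]):
  s(U) = √(4.9167) = 2.2174
  s(V) = √(6) = 2.4495

Step 3 — r_{ij} = s_{ij} / (s_i · s_j):
  r[U,U] = 1 (diagonal).
  r[U,V] = -3.3333 / (2.2174 · 2.4495) = -3.3333 / 5.4314 = -0.6137
  r[V,V] = 1 (diagonal).

R is symmetric with unit diagonal. Assembling:

R = [[1, -0.6137],
 [-0.6137, 1]]


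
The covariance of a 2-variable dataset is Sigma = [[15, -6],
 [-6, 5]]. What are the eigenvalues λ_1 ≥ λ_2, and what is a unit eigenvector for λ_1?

Step 1 — characteristic polynomial of 2×2 Sigma:
  det(Sigma - λI) = λ² - trace · λ + det = 0.
  trace = 15 + 5 = 20, det = 15·5 - (-6)² = 39.
Step 2 — discriminant:
  Δ = trace² - 4·det = 400 - 156 = 244.
Step 3 — eigenvalues:
  λ = (trace ± √Δ)/2 = (20 ± 15.6205)/2,
  λ_1 = 17.8102,  λ_2 = 2.1898.

Step 4 — unit eigenvector for λ_1: solve (Sigma - λ_1 I)v = 0. First row:
  (15 - 17.8102)·v_x + (-6)·v_y = 0, i.e. (-2.8102)·v_x + (-6)·v_y = 0,
  so v ∝ (b, λ_1 - a) = (-6, 2.8102); multiply by -1 so the first entry is positive: u = (6, -2.8102).
  ||u|| = √((6)² + (-2.8102)²) = √(43.8975) ≈ 6.6255,
  v_1 = u/||u|| ≈ (0.9056, -0.4242) (||v_1|| = 1).

λ_1 = 17.8102,  λ_2 = 2.1898;  v_1 ≈ (0.9056, -0.4242)


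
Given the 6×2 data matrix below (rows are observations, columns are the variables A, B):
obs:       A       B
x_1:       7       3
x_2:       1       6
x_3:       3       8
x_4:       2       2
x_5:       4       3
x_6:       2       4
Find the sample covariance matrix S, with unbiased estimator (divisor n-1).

Step 1 — column means:
  mean(A) = (7 + 1 + 3 + 2 + 4 + 2) / 6 = 19/6 = 3.1667
  mean(B) = (3 + 6 + 8 + 2 + 3 + 4) / 6 = 26/6 = 4.3333

Step 2 — sample covariance S[i,j] = (1/(n-1)) · Σ_k (x_{k,i} - mean_i) · (x_{k,j} - mean_j), with n-1 = 5.
  S[A,A] = ((3.8333)·(3.8333) + (-2.1667)·(-2.1667) + (-0.1667)·(-0.1667) + (-1.1667)·(-1.1667) + (0.8333)·(0.8333) + (-1.1667)·(-1.1667)) / 5 = 22.8333/5 = 4.5667
  S[A,B] = ((3.8333)·(-1.3333) + (-2.1667)·(1.6667) + (-0.1667)·(3.6667) + (-1.1667)·(-2.3333) + (0.8333)·(-1.3333) + (-1.1667)·(-0.3333)) / 5 = -7.3333/5 = -1.4667
  S[B,B] = ((-1.3333)·(-1.3333) + (1.6667)·(1.6667) + (3.6667)·(3.6667) + (-2.3333)·(-2.3333) + (-1.3333)·(-1.3333) + (-0.3333)·(-0.3333)) / 5 = 25.3333/5 = 5.0667

S is symmetric (S[j,i] = S[i,j]). Assembling:

S = [[4.5667, -1.4667],
 [-1.4667, 5.0667]]


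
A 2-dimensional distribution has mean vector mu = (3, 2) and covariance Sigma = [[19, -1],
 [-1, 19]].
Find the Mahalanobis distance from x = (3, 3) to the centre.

Step 1 — centre the observation: (x - mu) = (0, 1).

Step 2 — invert Sigma. det(Sigma) = 19·19 - (-1)² = 360.
  Sigma^{-1} = (1/det) · [[d, -b], [-b, a]] = [[0.0528, 0.0028],
 [0.0028, 0.0528]].

Step 3 — form the quadratic (x - mu)^T · Sigma^{-1} · (x - mu):
  Sigma^{-1} · (x - mu) = (0.0028, 0.0528).
  (x - mu)^T · [Sigma^{-1} · (x - mu)] = (0)·(0.0028) + (1)·(0.0528) = 0.0528.

Step 4 — take square root: d = √(0.0528) ≈ 0.2297.

d(x, mu) = √(0.0528) ≈ 0.2297


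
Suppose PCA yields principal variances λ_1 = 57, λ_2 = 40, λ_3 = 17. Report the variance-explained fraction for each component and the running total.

Step 1 — total variance = trace(Sigma) = Σ λ_i = 57 + 40 + 17 = 114.

Step 2 — fraction explained by component i = λ_i / Σ λ:
  PC1: 57/114 = 0.5
  PC2: 40/114 = 0.3509
  PC3: 17/114 = 0.1491

Step 3 — cumulative fraction after k components = (λ_1 + ... + λ_k) / Σ λ:
  k = 1: 57/114 = 0.5
  k = 2: (57 + 40)/114 = 97/114 = 0.8509
  k = 3: (57 + 40 + 17)/114 = 114/114 = 1

Summary (fraction, with percent):

explained: PC1 0.5 (50%), PC2 0.3509 (35.09%), PC3 0.1491 (14.91%);  cumulative: 0.5, 0.8509, 1


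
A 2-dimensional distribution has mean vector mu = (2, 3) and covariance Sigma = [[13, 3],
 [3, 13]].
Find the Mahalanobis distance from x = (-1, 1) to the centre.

Step 1 — centre the observation: (x - mu) = (-3, -2).

Step 2 — invert Sigma. det(Sigma) = 13·13 - (3)² = 160.
  Sigma^{-1} = (1/det) · [[d, -b], [-b, a]] = [[0.0812, -0.0188],
 [-0.0188, 0.0812]].

Step 3 — form the quadratic (x - mu)^T · Sigma^{-1} · (x - mu):
  Sigma^{-1} · (x - mu) = (-0.2062, -0.1062).
  (x - mu)^T · [Sigma^{-1} · (x - mu)] = (-3)·(-0.2062) + (-2)·(-0.1062) = 0.8313.

Step 4 — take square root: d = √(0.8313) ≈ 0.9117.

d(x, mu) = √(0.8313) ≈ 0.9117


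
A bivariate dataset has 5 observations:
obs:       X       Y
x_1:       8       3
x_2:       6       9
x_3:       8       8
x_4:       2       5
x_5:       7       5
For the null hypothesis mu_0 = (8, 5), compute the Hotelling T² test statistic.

Step 1 — sample mean vector:
  mean(X) = (8 + 6 + 8 + 2 + 7) / 5 = 31/5 = 6.2
  mean(Y) = (3 + 9 + 8 + 5 + 5) / 5 = 30/5 = 6
  x̄ = (6.2, 6),  deviation x̄ - mu_0 = (6.2, 6) - (8, 5) = (-1.8, 1).

Step 2 — sample covariance matrix, S[i,j] = (1/(n-1)) · Σ_k (x_{k,i} - mean_i) · (x_{k,j} - mean_j), divisor n-1 = 4:
  S[X,X] = ((1.8)·(1.8) + (-0.2)·(-0.2) + (1.8)·(1.8) + (-4.2)·(-4.2) + (0.8)·(0.8)) / 4 = 24.8/4 = 6.2
  S[X,Y] = ((1.8)·(-3) + (-0.2)·(3) + (1.8)·(2) + (-4.2)·(-1) + (0.8)·(-1)) / 4 = 1/4 = 0.25
  S[Y,Y] = ((-3)·(-3) + (3)·(3) + (2)·(2) + (-1)·(-1) + (-1)·(-1)) / 4 = 24/4 = 6
  S = [[6.2, 0.25],
 [0.25, 6]].

Step 3 — invert S. det(S) = 6.2·6 - (0.25)² = 37.1375.
  S^{-1} = (1/det) · [[d, -b], [-b, a]] = [[0.1616, -0.0067],
 [-0.0067, 0.1669]].

Step 4 — quadratic form (x̄ - mu_0)^T · S^{-1} · (x̄ - mu_0):
  S^{-1} · (x̄ - mu_0) = (-0.2975, 0.1791),
  (x̄ - mu_0)^T · [...] = (-1.8)·(-0.2975) + (1)·(0.1791) = 0.7146.

Step 5 — scale by n: T² = 5 · 0.7146 = 3.5732.

T² ≈ 3.5732


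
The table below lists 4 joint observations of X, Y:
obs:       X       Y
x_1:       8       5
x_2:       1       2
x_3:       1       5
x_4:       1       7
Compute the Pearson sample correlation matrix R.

Step 1 — column means:
  mean(X) = (8 + 1 + 1 + 1) / 4 = 11/4 = 2.75
  mean(Y) = (5 + 2 + 5 + 7) / 4 = 19/4 = 4.75

Step 2 — sample variances and covariances s[i,j] = (1/(n-1)) · Σ_k (x_{k,i} - mean_i) · (x_{k,j} - mean_j), with n-1 = 3:
  s[X,X] = ((5.25)·(5.25) + (-1.75)·(-1.75) + (-1.75)·(-1.75) + (-1.75)·(-1.75)) / 3 = 36.75/3 = 12.25
  s[X,Y] = ((5.25)·(0.25) + (-1.75)·(-2.75) + (-1.75)·(0.25) + (-1.75)·(2.25)) / 3 = 1.75/3 = 0.5833
  s[Y,Y] = ((0.25)·(0.25) + (-2.75)·(-2.75) + (0.25)·(0.25) + (2.25)·(2.25)) / 3 = 12.75/3 = 4.25
  Sample standard deviations s_i = √(s[i,i]):
  s(X) = √(12.25) = 3.5
  s(Y) = √(4.25) = 2.0616

Step 3 — r_{ij} = s_{ij} / (s_i · s_j):
  r[X,X] = 1 (diagonal).
  r[X,Y] = 0.5833 / (3.5 · 2.0616) = 0.5833 / 7.2154 = 0.0808
  r[Y,Y] = 1 (diagonal).

R is symmetric with unit diagonal. Assembling:

R = [[1, 0.0808],
 [0.0808, 1]]


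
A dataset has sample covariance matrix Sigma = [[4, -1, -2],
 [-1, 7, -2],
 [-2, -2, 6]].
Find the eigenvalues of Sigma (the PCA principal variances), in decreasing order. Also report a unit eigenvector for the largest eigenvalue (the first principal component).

Step 1 — characteristic polynomial p(λ) = det(λI - Sigma) = λ³ - tr·λ² + c_1·λ - det, where tr = trace, c_1 = sum of the principal 2×2 minors, det = det(Sigma):
  tr = 4 + 7 + 6 = 17,
  c_1 = (4·7 - (-1)²) + (4·6 - (-2)²) + (7·6 - (-2)²) = 27 + 20 + 38 = 85,
  det = 4·(7·6 - (-2)²) - (-1)·((-1)·6 - (-2)·(-2)) + (-2)·((-1)·(-2) - 7·(-2)) = 4·(38) - (-1)·(-10) + (-2)·(16) = 110.
  So p(λ) = λ³ - 17λ² + 85λ - 110.
Step 2 — look for an integer root (rational root theorem: any rational root is an integer divisor of 110). Testing λ = 2:
  p(2) = 8 - 68 + 170 - 110 = 0  ✓
  Dividing out (λ - 2): p(λ) = (λ - 2)(λ² - 15λ + 55).
Step 3 — remaining eigenvalues from the quadratic λ² - 15λ + 55 = 0:
  Δ = 15² - 4·55 = 225 - 220 = 5,  λ = (15 ± √5)/2 = (15 ± 2.2361)/2 ≈ 8.618 or 6.382.
  Sorted: λ_1 = 8.618,  λ_2 = 6.382,  λ_3 = 2  (check: sum = 17 = tr ✓).

Step 4 — unit eigenvector for λ_1 ≈ 8.618: v spans the null space of (Sigma - λ_1 I), whose rows are
  r_1 = (-4.618, -1, -2),  r_2 = (-1, -1.618, -2),  r_3 = (-2, -2, -2.618).
  v is orthogonal to every row, so take v ∝ r_1 × r_2 = ((-1)·(-2) - (-2)·(-1.618), (-2)·(-1) - (-4.618)·(-2), (-4.618)·(-1.618) - (-1)·(-1)) ≈ (-1.2361, -7.2361, 6.4721).
  Rescale (multiply by -1 so the first nonzero entry is positive): u = (1.2361, 7.2361, -6.4721).
  ||u|| = √((1.2361)² + (7.2361)² + (-6.4721)²) = √(95.7771) ≈ 9.7866,  v_1 = u/||u|| ≈ (0.1263, 0.7394, -0.6613) (||v_1|| = 1).

λ_1 = 8.618,  λ_2 = 6.382,  λ_3 = 2;  v_1 ≈ (0.1263, 0.7394, -0.6613)


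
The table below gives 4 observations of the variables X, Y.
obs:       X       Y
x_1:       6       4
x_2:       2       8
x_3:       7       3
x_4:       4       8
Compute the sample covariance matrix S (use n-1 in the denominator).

Step 1 — column means:
  mean(X) = (6 + 2 + 7 + 4) / 4 = 19/4 = 4.75
  mean(Y) = (4 + 8 + 3 + 8) / 4 = 23/4 = 5.75

Step 2 — sample covariance S[i,j] = (1/(n-1)) · Σ_k (x_{k,i} - mean_i) · (x_{k,j} - mean_j), with n-1 = 3.
  S[X,X] = ((1.25)·(1.25) + (-2.75)·(-2.75) + (2.25)·(2.25) + (-0.75)·(-0.75)) / 3 = 14.75/3 = 4.9167
  S[X,Y] = ((1.25)·(-1.75) + (-2.75)·(2.25) + (2.25)·(-2.75) + (-0.75)·(2.25)) / 3 = -16.25/3 = -5.4167
  S[Y,Y] = ((-1.75)·(-1.75) + (2.25)·(2.25) + (-2.75)·(-2.75) + (2.25)·(2.25)) / 3 = 20.75/3 = 6.9167

S is symmetric (S[j,i] = S[i,j]). Assembling:

S = [[4.9167, -5.4167],
 [-5.4167, 6.9167]]


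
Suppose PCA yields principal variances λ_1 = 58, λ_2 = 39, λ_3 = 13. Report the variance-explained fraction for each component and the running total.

Step 1 — total variance = trace(Sigma) = Σ λ_i = 58 + 39 + 13 = 110.

Step 2 — fraction explained by component i = λ_i / Σ λ:
  PC1: 58/110 = 0.5273
  PC2: 39/110 = 0.3545
  PC3: 13/110 = 0.1182

Step 3 — cumulative fraction after k components = (λ_1 + ... + λ_k) / Σ λ:
  k = 1: 58/110 = 0.5273
  k = 2: (58 + 39)/110 = 97/110 = 0.8818
  k = 3: (58 + 39 + 13)/110 = 110/110 = 1

Summary (fraction, with percent):

explained: PC1 0.5273 (52.73%), PC2 0.3545 (35.45%), PC3 0.1182 (11.82%);  cumulative: 0.5273, 0.8818, 1


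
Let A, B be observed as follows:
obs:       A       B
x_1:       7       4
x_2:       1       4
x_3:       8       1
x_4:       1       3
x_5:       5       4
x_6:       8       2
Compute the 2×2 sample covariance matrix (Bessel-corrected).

Step 1 — column means:
  mean(A) = (7 + 1 + 8 + 1 + 5 + 8) / 6 = 30/6 = 5
  mean(B) = (4 + 4 + 1 + 3 + 4 + 2) / 6 = 18/6 = 3

Step 2 — sample covariance S[i,j] = (1/(n-1)) · Σ_k (x_{k,i} - mean_i) · (x_{k,j} - mean_j), with n-1 = 5.
  S[A,A] = ((2)·(2) + (-4)·(-4) + (3)·(3) + (-4)·(-4) + (0)·(0) + (3)·(3)) / 5 = 54/5 = 10.8
  S[A,B] = ((2)·(1) + (-4)·(1) + (3)·(-2) + (-4)·(0) + (0)·(1) + (3)·(-1)) / 5 = -11/5 = -2.2
  S[B,B] = ((1)·(1) + (1)·(1) + (-2)·(-2) + (0)·(0) + (1)·(1) + (-1)·(-1)) / 5 = 8/5 = 1.6

S is symmetric (S[j,i] = S[i,j]). Assembling:

S = [[10.8, -2.2],
 [-2.2, 1.6]]


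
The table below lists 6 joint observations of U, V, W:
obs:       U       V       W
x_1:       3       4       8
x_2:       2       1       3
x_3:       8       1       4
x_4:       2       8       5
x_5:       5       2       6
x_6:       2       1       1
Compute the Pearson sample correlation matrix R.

Step 1 — column means:
  mean(U) = (3 + 2 + 8 + 2 + 5 + 2) / 6 = 22/6 = 3.6667
  mean(V) = (4 + 1 + 1 + 8 + 2 + 1) / 6 = 17/6 = 2.8333
  mean(W) = (8 + 3 + 4 + 5 + 6 + 1) / 6 = 27/6 = 4.5

Step 2 — sample variances and covariances s[i,j] = (1/(n-1)) · Σ_k (x_{k,i} - mean_i) · (x_{k,j} - mean_j), with n-1 = 5:
  s[U,U] = ((-0.6667)·(-0.6667) + (-1.6667)·(-1.6667) + (4.3333)·(4.3333) + (-1.6667)·(-1.6667) + (1.3333)·(1.3333) + (-1.6667)·(-1.6667)) / 5 = 29.3333/5 = 5.8667
  s[U,V] = ((-0.6667)·(1.1667) + (-1.6667)·(-1.8333) + (4.3333)·(-1.8333) + (-1.6667)·(5.1667) + (1.3333)·(-0.8333) + (-1.6667)·(-1.8333)) / 5 = -12.3333/5 = -2.4667
  s[U,W] = ((-0.6667)·(3.5) + (-1.6667)·(-1.5) + (4.3333)·(-0.5) + (-1.6667)·(0.5) + (1.3333)·(1.5) + (-1.6667)·(-3.5)) / 5 = 5/5 = 1
  s[V,V] = ((1.1667)·(1.1667) + (-1.8333)·(-1.8333) + (-1.8333)·(-1.8333) + (5.1667)·(5.1667) + (-0.8333)·(-0.8333) + (-1.8333)·(-1.8333)) / 5 = 38.8333/5 = 7.7667
  s[V,W] = ((1.1667)·(3.5) + (-1.8333)·(-1.5) + (-1.8333)·(-0.5) + (5.1667)·(0.5) + (-0.8333)·(1.5) + (-1.8333)·(-3.5)) / 5 = 15.5/5 = 3.1
  s[W,W] = ((3.5)·(3.5) + (-1.5)·(-1.5) + (-0.5)·(-0.5) + (0.5)·(0.5) + (1.5)·(1.5) + (-3.5)·(-3.5)) / 5 = 29.5/5 = 5.9
  Sample standard deviations s_i = √(s[i,i]):
  s(U) = √(5.8667) = 2.4221
  s(V) = √(7.7667) = 2.7869
  s(W) = √(5.9) = 2.429

Step 3 — r_{ij} = s_{ij} / (s_i · s_j):
  r[U,U] = 1 (diagonal).
  r[U,V] = -2.4667 / (2.4221 · 2.7869) = -2.4667 / 6.7501 = -0.3654
  r[U,W] = 1 / (2.4221 · 2.429) = 1 / 5.8833 = 0.17
  r[V,V] = 1 (diagonal).
  r[V,W] = 3.1 / (2.7869 · 2.429) = 3.1 / 6.7693 = 0.458
  r[W,W] = 1 (diagonal).

R is symmetric with unit diagonal. Assembling:

R = [[1, -0.3654, 0.17],
 [-0.3654, 1, 0.458],
 [0.17, 0.458, 1]]


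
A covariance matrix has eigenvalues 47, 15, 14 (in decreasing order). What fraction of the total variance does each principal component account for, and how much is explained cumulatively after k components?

Step 1 — total variance = trace(Sigma) = Σ λ_i = 47 + 15 + 14 = 76.

Step 2 — fraction explained by component i = λ_i / Σ λ:
  PC1: 47/76 = 0.6184
  PC2: 15/76 = 0.1974
  PC3: 14/76 = 0.1842

Step 3 — cumulative fraction after k components = (λ_1 + ... + λ_k) / Σ λ:
  k = 1: 47/76 = 0.6184
  k = 2: (47 + 15)/76 = 62/76 = 0.8158
  k = 3: (47 + 15 + 14)/76 = 76/76 = 1

Summary (fraction, with percent):

explained: PC1 0.6184 (61.84%), PC2 0.1974 (19.74%), PC3 0.1842 (18.42%);  cumulative: 0.6184, 0.8158, 1


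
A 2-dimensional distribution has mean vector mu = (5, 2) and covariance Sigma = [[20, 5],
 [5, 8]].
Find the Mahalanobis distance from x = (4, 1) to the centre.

Step 1 — centre the observation: (x - mu) = (-1, -1).

Step 2 — invert Sigma. det(Sigma) = 20·8 - (5)² = 135.
  Sigma^{-1} = (1/det) · [[d, -b], [-b, a]] = [[0.0593, -0.037],
 [-0.037, 0.1481]].

Step 3 — form the quadratic (x - mu)^T · Sigma^{-1} · (x - mu):
  Sigma^{-1} · (x - mu) = (-0.0222, -0.1111).
  (x - mu)^T · [Sigma^{-1} · (x - mu)] = (-1)·(-0.0222) + (-1)·(-0.1111) = 0.1333.

Step 4 — take square root: d = √(0.1333) ≈ 0.3651.

d(x, mu) = √(0.1333) ≈ 0.3651


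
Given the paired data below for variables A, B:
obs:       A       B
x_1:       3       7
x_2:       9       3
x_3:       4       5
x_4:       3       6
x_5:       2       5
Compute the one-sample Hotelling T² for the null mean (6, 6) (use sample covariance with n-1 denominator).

Step 1 — sample mean vector:
  mean(A) = (3 + 9 + 4 + 3 + 2) / 5 = 21/5 = 4.2
  mean(B) = (7 + 3 + 5 + 6 + 5) / 5 = 26/5 = 5.2
  x̄ = (4.2, 5.2),  deviation x̄ - mu_0 = (4.2, 5.2) - (6, 6) = (-1.8, -0.8).

Step 2 — sample covariance matrix, S[i,j] = (1/(n-1)) · Σ_k (x_{k,i} - mean_i) · (x_{k,j} - mean_j), divisor n-1 = 4:
  S[A,A] = ((-1.2)·(-1.2) + (4.8)·(4.8) + (-0.2)·(-0.2) + (-1.2)·(-1.2) + (-2.2)·(-2.2)) / 4 = 30.8/4 = 7.7
  S[A,B] = ((-1.2)·(1.8) + (4.8)·(-2.2) + (-0.2)·(-0.2) + (-1.2)·(0.8) + (-2.2)·(-0.2)) / 4 = -13.2/4 = -3.3
  S[B,B] = ((1.8)·(1.8) + (-2.2)·(-2.2) + (-0.2)·(-0.2) + (0.8)·(0.8) + (-0.2)·(-0.2)) / 4 = 8.8/4 = 2.2
  S = [[7.7, -3.3],
 [-3.3, 2.2]].

Step 3 — invert S. det(S) = 7.7·2.2 - (-3.3)² = 6.05.
  S^{-1} = (1/det) · [[d, -b], [-b, a]] = [[0.3636, 0.5455],
 [0.5455, 1.2727]].

Step 4 — quadratic form (x̄ - mu_0)^T · S^{-1} · (x̄ - mu_0):
  S^{-1} · (x̄ - mu_0) = (-1.0909, -2),
  (x̄ - mu_0)^T · [...] = (-1.8)·(-1.0909) + (-0.8)·(-2) = 3.5636.

Step 5 — scale by n: T² = 5 · 3.5636 = 17.8182.

T² ≈ 17.8182


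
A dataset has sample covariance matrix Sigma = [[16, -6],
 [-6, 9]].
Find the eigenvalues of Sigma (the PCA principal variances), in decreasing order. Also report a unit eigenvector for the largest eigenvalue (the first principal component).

Step 1 — characteristic polynomial of 2×2 Sigma:
  det(Sigma - λI) = λ² - trace · λ + det = 0.
  trace = 16 + 9 = 25, det = 16·9 - (-6)² = 108.
Step 2 — discriminant:
  Δ = trace² - 4·det = 625 - 432 = 193.
Step 3 — eigenvalues:
  λ = (trace ± √Δ)/2 = (25 ± 13.8924)/2,
  λ_1 = 19.4462,  λ_2 = 5.5538.

Step 4 — unit eigenvector for λ_1: solve (Sigma - λ_1 I)v = 0. First row:
  (16 - 19.4462)·v_x + (-6)·v_y = 0, i.e. (-3.4462)·v_x + (-6)·v_y = 0,
  so v ∝ (b, λ_1 - a) = (-6, 3.4462); multiply by -1 so the first entry is positive: u = (6, -3.4462).
  ||u|| = √((6)² + (-3.4462)²) = √(47.8764) ≈ 6.9193,
  v_1 = u/||u|| ≈ (0.8671, -0.4981) (||v_1|| = 1).

λ_1 = 19.4462,  λ_2 = 5.5538;  v_1 ≈ (0.8671, -0.4981)


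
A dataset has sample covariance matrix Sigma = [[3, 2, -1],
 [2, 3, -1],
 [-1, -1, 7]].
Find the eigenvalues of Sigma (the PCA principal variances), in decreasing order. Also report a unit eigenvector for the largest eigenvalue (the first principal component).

Step 1 — characteristic polynomial p(λ) = det(λI - Sigma) = λ³ - tr·λ² + c_1·λ - det, where tr = trace, c_1 = sum of the principal 2×2 minors, det = det(Sigma):
  tr = 3 + 3 + 7 = 13,
  c_1 = (3·3 - (2)²) + (3·7 - (-1)²) + (3·7 - (-1)²) = 5 + 20 + 20 = 45,
  det = 3·(3·7 - (-1)²) - (2)·((2)·7 - (-1)·(-1)) + (-1)·((2)·(-1) - 3·(-1)) = 3·(20) - (2)·(13) + (-1)·(1) = 33.
  So p(λ) = λ³ - 13λ² + 45λ - 33.
Step 2 — look for an integer root (rational root theorem: any rational root is an integer divisor of 33). Testing λ = 1:
  p(1) = 1 - 13 + 45 - 33 = 0  ✓
  Dividing out (λ - 1): p(λ) = (λ - 1)(λ² - 12λ + 33).
Step 3 — remaining eigenvalues from the quadratic λ² - 12λ + 33 = 0:
  Δ = 12² - 4·33 = 144 - 132 = 12,  λ = (12 ± √12)/2 = (12 ± 3.4641)/2 ≈ 7.7321 or 4.2679.
  Sorted: λ_1 = 7.7321,  λ_2 = 4.2679,  λ_3 = 1  (check: sum = 13 = tr ✓).

Step 4 — unit eigenvector for λ_1 ≈ 7.7321: v spans the null space of (Sigma - λ_1 I), whose rows are
  r_1 = (-4.7321, 2, -1),  r_2 = (2, -4.7321, -1),  r_3 = (-1, -1, -0.7321).
  v is orthogonal to every row, so take v ∝ r_1 × r_2 = ((2)·(-1) - (-1)·(-4.7321), (-1)·(2) - (-4.7321)·(-1), (-4.7321)·(-4.7321) - (2)·(2)) ≈ (-6.7321, -6.7321, 18.3923).
  Rescale (multiply by -1 so the first nonzero entry is positive): u = (6.7321, 6.7321, -18.3923).
  ||u|| = √((6.7321)² + (6.7321)² + (-18.3923)²) = √(428.9179) ≈ 20.7103,  v_1 = u/||u|| ≈ (0.3251, 0.3251, -0.8881) (||v_1|| = 1).

λ_1 = 7.7321,  λ_2 = 4.2679,  λ_3 = 1;  v_1 ≈ (0.3251, 0.3251, -0.8881)


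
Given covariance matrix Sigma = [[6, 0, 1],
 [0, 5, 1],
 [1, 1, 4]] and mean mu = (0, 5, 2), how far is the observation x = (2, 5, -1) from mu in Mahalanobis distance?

Step 1 — centre the observation: (x - mu) = (2, 0, -3).

Step 2 — invert Sigma (cofactor / det for 3×3, or solve directly):
  Sigma^{-1} = [[0.1743, 0.0092, -0.0459],
 [0.0092, 0.211, -0.055],
 [-0.0459, -0.055, 0.2752]].

Step 3 — form the quadratic (x - mu)^T · Sigma^{-1} · (x - mu):
  Sigma^{-1} · (x - mu) = (0.4862, 0.1835, -0.9174).
  (x - mu)^T · [Sigma^{-1} · (x - mu)] = (2)·(0.4862) + (0)·(0.1835) + (-3)·(-0.9174) = 3.7248.

Step 4 — take square root: d = √(3.7248) ≈ 1.93.

d(x, mu) = √(3.7248) ≈ 1.93


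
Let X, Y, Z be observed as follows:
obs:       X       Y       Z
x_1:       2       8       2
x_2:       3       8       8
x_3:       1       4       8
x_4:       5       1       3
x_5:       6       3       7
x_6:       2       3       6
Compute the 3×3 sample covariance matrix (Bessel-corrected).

Step 1 — column means:
  mean(X) = (2 + 3 + 1 + 5 + 6 + 2) / 6 = 19/6 = 3.1667
  mean(Y) = (8 + 8 + 4 + 1 + 3 + 3) / 6 = 27/6 = 4.5
  mean(Z) = (2 + 8 + 8 + 3 + 7 + 6) / 6 = 34/6 = 5.6667

Step 2 — sample covariance S[i,j] = (1/(n-1)) · Σ_k (x_{k,i} - mean_i) · (x_{k,j} - mean_j), with n-1 = 5.
  S[X,X] = ((-1.1667)·(-1.1667) + (-0.1667)·(-0.1667) + (-2.1667)·(-2.1667) + (1.8333)·(1.8333) + (2.8333)·(2.8333) + (-1.1667)·(-1.1667)) / 5 = 18.8333/5 = 3.7667
  S[X,Y] = ((-1.1667)·(3.5) + (-0.1667)·(3.5) + (-2.1667)·(-0.5) + (1.8333)·(-3.5) + (2.8333)·(-1.5) + (-1.1667)·(-1.5)) / 5 = -12.5/5 = -2.5
  S[X,Z] = ((-1.1667)·(-3.6667) + (-0.1667)·(2.3333) + (-2.1667)·(2.3333) + (1.8333)·(-2.6667) + (2.8333)·(1.3333) + (-1.1667)·(0.3333)) / 5 = -2.6667/5 = -0.5333
  S[Y,Y] = ((3.5)·(3.5) + (3.5)·(3.5) + (-0.5)·(-0.5) + (-3.5)·(-3.5) + (-1.5)·(-1.5) + (-1.5)·(-1.5)) / 5 = 41.5/5 = 8.3
  S[Y,Z] = ((3.5)·(-3.6667) + (3.5)·(2.3333) + (-0.5)·(2.3333) + (-3.5)·(-2.6667) + (-1.5)·(1.3333) + (-1.5)·(0.3333)) / 5 = 1/5 = 0.2
  S[Z,Z] = ((-3.6667)·(-3.6667) + (2.3333)·(2.3333) + (2.3333)·(2.3333) + (-2.6667)·(-2.6667) + (1.3333)·(1.3333) + (0.3333)·(0.3333)) / 5 = 33.3333/5 = 6.6667

S is symmetric (S[j,i] = S[i,j]). Assembling:

S = [[3.7667, -2.5, -0.5333],
 [-2.5, 8.3, 0.2],
 [-0.5333, 0.2, 6.6667]]
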